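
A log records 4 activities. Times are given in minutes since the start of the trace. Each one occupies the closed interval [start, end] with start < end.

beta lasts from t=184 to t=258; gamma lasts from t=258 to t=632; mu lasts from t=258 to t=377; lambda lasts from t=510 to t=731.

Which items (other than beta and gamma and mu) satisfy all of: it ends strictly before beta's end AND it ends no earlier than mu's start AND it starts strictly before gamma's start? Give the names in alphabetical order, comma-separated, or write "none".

none

Conditions: its end is strictly before beta's end (X.end < t=258) AND its end is no earlier than mu's start (X.end >= t=258) AND its start is strictly before gamma's start (X.start < t=258).
lambda: end t=731 < t=258? ✗; end t=731 >= t=258? ✓; start t=510 < t=258? ✗ → no.
Result: none.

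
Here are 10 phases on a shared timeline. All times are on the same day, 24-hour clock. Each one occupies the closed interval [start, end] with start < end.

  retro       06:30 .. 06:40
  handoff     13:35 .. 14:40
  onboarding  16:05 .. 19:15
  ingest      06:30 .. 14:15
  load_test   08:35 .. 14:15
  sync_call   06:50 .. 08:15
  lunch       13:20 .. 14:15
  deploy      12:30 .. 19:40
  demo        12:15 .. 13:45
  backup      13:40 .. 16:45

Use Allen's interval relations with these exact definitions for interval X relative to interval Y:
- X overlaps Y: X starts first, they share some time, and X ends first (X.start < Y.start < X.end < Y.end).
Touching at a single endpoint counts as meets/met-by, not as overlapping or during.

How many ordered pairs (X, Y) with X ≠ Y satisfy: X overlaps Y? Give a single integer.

14

Checking all 90 ordered pairs for relation 'overlaps'; matching pairs in alphabetical order:
(backup, onboarding): backup overlaps onboarding ✓
(demo, backup): demo overlaps backup ✓
(demo, deploy): demo overlaps deploy ✓
(demo, handoff): demo overlaps handoff ✓
(demo, lunch): demo overlaps lunch ✓
(handoff, backup): handoff overlaps backup ✓
(ingest, backup): ingest overlaps backup ✓
(ingest, deploy): ingest overlaps deploy ✓
(ingest, handoff): ingest overlaps handoff ✓
(load_test, backup): load_test overlaps backup ✓
(load_test, deploy): load_test overlaps deploy ✓
(load_test, handoff): load_test overlaps handoff ✓
(lunch, backup): lunch overlaps backup ✓
(lunch, handoff): lunch overlaps handoff ✓
Count: 14.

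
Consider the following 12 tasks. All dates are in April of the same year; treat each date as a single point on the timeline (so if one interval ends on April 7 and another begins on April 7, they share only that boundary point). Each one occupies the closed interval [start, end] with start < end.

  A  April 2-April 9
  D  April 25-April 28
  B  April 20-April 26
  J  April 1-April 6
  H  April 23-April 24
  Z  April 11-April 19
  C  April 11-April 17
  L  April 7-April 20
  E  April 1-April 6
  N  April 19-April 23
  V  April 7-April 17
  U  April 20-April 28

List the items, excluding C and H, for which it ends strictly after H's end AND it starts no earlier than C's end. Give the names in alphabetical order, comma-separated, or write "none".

Conditions: its end is strictly after H's end (X.end > April 24) AND its start is no earlier than C's end (X.start >= April 17).
A: end April 9 > April 24? ✗; start April 2 >= April 17? ✗ → no.
B: end April 26 > April 24? ✓; start April 20 >= April 17? ✓ → yes.
D: end April 28 > April 24? ✓; start April 25 >= April 17? ✓ → yes.
E: end April 6 > April 24? ✗; start April 1 >= April 17? ✗ → no.
J: end April 6 > April 24? ✗; start April 1 >= April 17? ✗ → no.
L: end April 20 > April 24? ✗; start April 7 >= April 17? ✗ → no.
N: end April 23 > April 24? ✗; start April 19 >= April 17? ✓ → no.
U: end April 28 > April 24? ✓; start April 20 >= April 17? ✓ → yes.
V: end April 17 > April 24? ✗; start April 7 >= April 17? ✗ → no.
Z: end April 19 > April 24? ✗; start April 11 >= April 17? ✗ → no.
Result: B, D, U.

B, D, U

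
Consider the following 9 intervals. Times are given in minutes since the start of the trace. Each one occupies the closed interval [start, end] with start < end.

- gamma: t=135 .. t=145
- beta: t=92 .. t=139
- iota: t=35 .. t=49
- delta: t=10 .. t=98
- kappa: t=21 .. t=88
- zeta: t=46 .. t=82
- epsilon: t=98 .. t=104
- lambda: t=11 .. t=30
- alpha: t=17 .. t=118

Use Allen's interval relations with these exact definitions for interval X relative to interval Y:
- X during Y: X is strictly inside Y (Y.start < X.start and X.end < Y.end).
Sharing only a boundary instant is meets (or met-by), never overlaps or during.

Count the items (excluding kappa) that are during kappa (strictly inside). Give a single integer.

2

Target kappa = [t=21, t=88].
alpha [t=17, t=118] → contains → no.
beta [t=92, t=139] → after → no.
delta [t=10, t=98] → contains → no.
epsilon [t=98, t=104] → after → no.
gamma [t=135, t=145] → after → no.
iota [t=35, t=49] → during → counts.
lambda [t=11, t=30] → overlaps → no.
zeta [t=46, t=82] → during → counts.
Total: 2.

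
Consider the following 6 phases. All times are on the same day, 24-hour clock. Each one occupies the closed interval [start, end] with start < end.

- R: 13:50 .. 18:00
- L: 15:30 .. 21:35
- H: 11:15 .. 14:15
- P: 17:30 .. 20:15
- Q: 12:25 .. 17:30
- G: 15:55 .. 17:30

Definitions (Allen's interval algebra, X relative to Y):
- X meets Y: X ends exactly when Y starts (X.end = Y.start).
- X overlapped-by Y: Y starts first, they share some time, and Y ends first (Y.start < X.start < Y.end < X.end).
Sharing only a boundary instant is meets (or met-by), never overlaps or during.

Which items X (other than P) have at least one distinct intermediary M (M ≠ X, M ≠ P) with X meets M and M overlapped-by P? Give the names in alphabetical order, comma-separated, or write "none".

Target P = [17:30, 20:15].
Intermediaries M with M overlapped-by P: none.
Union: none.

none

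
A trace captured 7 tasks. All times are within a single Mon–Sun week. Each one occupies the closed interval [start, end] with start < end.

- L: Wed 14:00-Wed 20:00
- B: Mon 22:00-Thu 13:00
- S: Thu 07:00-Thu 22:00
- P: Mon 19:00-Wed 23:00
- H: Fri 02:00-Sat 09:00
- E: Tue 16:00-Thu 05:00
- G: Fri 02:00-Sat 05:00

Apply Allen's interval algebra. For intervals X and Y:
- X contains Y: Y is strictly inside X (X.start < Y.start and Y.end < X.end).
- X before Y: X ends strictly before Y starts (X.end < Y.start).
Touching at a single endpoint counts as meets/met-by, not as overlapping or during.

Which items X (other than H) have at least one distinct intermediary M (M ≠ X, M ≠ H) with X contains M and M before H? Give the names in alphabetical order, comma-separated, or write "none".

Target H = [Fri 02:00, Sat 09:00].
Intermediaries M with M before H: B, E, L, P, S.
Via B — items with X contains B: none.
Via E — items with X contains E: B.
Via L — items with X contains L: B, E, P.
Via P — items with X contains P: none.
Via S — items with X contains S: none.
Union: B, E, P.

B, E, P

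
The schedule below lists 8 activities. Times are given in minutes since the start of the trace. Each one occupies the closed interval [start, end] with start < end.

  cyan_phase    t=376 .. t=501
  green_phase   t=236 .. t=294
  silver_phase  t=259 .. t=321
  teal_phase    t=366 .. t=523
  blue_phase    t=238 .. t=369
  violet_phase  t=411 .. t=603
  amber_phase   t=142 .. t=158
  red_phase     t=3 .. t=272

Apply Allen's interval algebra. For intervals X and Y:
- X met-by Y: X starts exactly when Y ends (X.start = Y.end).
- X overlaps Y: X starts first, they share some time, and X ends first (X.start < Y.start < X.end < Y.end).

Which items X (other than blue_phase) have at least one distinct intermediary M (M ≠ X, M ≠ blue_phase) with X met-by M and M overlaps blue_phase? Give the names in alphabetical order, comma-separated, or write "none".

none

Target blue_phase = [t=238, t=369].
Intermediaries M with M overlaps blue_phase: green_phase, red_phase.
Via green_phase — items with X met-by green_phase: none.
Via red_phase — items with X met-by red_phase: none.
Union: none.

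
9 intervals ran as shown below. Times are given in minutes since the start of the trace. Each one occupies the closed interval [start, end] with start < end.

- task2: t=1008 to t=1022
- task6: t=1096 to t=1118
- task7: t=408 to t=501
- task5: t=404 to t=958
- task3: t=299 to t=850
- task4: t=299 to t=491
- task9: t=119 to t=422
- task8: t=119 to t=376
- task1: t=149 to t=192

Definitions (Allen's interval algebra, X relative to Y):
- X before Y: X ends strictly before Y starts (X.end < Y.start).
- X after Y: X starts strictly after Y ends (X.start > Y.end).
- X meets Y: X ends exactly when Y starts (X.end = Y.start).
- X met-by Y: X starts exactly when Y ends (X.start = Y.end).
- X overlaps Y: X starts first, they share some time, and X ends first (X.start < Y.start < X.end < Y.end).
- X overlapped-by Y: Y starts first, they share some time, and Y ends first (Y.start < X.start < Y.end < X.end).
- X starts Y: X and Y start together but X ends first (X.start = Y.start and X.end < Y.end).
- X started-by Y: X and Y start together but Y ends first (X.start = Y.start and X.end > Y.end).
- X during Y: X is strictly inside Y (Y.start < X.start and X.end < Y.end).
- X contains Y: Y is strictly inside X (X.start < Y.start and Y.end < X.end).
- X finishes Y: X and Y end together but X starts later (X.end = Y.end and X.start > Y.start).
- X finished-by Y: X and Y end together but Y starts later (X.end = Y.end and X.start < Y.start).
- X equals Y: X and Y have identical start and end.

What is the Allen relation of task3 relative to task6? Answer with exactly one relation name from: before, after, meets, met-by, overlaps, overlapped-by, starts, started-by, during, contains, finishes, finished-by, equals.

before

task3 = [t=299, t=850]; task6 = [t=1096, t=1118].
Compare endpoints: task3.start < task6.start, task3.start < task6.end, task3.end < task6.start, task3.end < task6.end.
That pattern is 'before'.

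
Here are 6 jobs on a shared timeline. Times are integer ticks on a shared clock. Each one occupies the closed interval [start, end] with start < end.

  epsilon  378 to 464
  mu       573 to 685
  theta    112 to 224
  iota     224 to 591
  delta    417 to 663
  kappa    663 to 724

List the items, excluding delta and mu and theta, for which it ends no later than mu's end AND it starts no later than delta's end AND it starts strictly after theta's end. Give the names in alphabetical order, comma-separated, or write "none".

Conditions: its end is no later than mu's end (X.end <= 685) AND its start is no later than delta's end (X.start <= 663) AND its start is strictly after theta's end (X.start > 224).
epsilon: end 464 <= 685? ✓; start 378 <= 663? ✓; start 378 > 224? ✓ → yes.
iota: end 591 <= 685? ✓; start 224 <= 663? ✓; start 224 > 224? ✗ → no.
kappa: end 724 <= 685? ✗; start 663 <= 663? ✓; start 663 > 224? ✓ → no.
Result: epsilon.

epsilon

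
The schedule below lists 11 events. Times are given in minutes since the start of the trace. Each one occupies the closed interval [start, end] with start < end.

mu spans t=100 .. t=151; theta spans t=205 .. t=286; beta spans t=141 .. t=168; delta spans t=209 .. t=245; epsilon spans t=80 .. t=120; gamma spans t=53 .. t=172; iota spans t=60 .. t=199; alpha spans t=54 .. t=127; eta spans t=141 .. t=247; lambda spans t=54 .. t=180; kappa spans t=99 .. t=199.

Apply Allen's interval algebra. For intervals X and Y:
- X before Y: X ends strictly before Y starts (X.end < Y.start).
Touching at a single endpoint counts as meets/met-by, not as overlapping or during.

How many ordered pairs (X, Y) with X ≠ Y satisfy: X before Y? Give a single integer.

Checking all 110 ordered pairs for relation 'before'; matching pairs in alphabetical order:
(alpha, beta): alpha before beta ✓
(alpha, delta): alpha before delta ✓
(alpha, eta): alpha before eta ✓
(alpha, theta): alpha before theta ✓
(beta, delta): beta before delta ✓
(beta, theta): beta before theta ✓
(epsilon, beta): epsilon before beta ✓
(epsilon, delta): epsilon before delta ✓
(epsilon, eta): epsilon before eta ✓
(epsilon, theta): epsilon before theta ✓
(gamma, delta): gamma before delta ✓
(gamma, theta): gamma before theta ✓
(iota, delta): iota before delta ✓
(iota, theta): iota before theta ✓
(kappa, delta): kappa before delta ✓
(kappa, theta): kappa before theta ✓
(lambda, delta): lambda before delta ✓
(lambda, theta): lambda before theta ✓
(mu, delta): mu before delta ✓
(mu, theta): mu before theta ✓
Count: 20.

20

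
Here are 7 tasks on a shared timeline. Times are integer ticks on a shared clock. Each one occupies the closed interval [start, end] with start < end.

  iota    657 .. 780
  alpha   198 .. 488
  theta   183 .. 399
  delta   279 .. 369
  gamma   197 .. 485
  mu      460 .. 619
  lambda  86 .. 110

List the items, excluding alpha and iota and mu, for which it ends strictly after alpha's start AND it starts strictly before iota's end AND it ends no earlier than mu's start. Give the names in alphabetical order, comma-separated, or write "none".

Conditions: its end is strictly after alpha's start (X.end > 198) AND its start is strictly before iota's end (X.start < 780) AND its end is no earlier than mu's start (X.end >= 460).
delta: end 369 > 198? ✓; start 279 < 780? ✓; end 369 >= 460? ✗ → no.
gamma: end 485 > 198? ✓; start 197 < 780? ✓; end 485 >= 460? ✓ → yes.
lambda: end 110 > 198? ✗; start 86 < 780? ✓; end 110 >= 460? ✗ → no.
theta: end 399 > 198? ✓; start 183 < 780? ✓; end 399 >= 460? ✗ → no.
Result: gamma.

gamma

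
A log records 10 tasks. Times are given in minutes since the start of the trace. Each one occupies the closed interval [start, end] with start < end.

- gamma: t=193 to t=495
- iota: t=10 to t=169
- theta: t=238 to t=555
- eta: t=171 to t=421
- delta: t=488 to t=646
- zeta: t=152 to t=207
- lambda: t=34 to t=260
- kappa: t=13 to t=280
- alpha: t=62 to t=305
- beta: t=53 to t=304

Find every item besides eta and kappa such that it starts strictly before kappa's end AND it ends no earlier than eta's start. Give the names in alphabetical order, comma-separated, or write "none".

alpha, beta, gamma, lambda, theta, zeta

Conditions: its start is strictly before kappa's end (X.start < t=280) AND its end is no earlier than eta's start (X.end >= t=171).
alpha: start t=62 < t=280? ✓; end t=305 >= t=171? ✓ → yes.
beta: start t=53 < t=280? ✓; end t=304 >= t=171? ✓ → yes.
delta: start t=488 < t=280? ✗; end t=646 >= t=171? ✓ → no.
gamma: start t=193 < t=280? ✓; end t=495 >= t=171? ✓ → yes.
iota: start t=10 < t=280? ✓; end t=169 >= t=171? ✗ → no.
lambda: start t=34 < t=280? ✓; end t=260 >= t=171? ✓ → yes.
theta: start t=238 < t=280? ✓; end t=555 >= t=171? ✓ → yes.
zeta: start t=152 < t=280? ✓; end t=207 >= t=171? ✓ → yes.
Result: alpha, beta, gamma, lambda, theta, zeta.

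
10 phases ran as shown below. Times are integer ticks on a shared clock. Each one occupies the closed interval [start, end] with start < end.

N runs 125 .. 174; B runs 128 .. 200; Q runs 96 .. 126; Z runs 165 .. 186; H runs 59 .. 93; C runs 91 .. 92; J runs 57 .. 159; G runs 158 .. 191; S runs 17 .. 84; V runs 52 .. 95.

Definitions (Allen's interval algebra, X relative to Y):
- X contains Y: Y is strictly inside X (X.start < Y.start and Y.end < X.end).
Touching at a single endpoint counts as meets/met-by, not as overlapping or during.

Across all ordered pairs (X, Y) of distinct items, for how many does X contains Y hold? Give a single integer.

9

Checking all 90 ordered pairs for relation 'contains'; matching pairs in alphabetical order:
(B, G): B contains G ✓
(B, Z): B contains Z ✓
(G, Z): G contains Z ✓
(H, C): H contains C ✓
(J, C): J contains C ✓
(J, H): J contains H ✓
(J, Q): J contains Q ✓
(V, C): V contains C ✓
(V, H): V contains H ✓
Count: 9.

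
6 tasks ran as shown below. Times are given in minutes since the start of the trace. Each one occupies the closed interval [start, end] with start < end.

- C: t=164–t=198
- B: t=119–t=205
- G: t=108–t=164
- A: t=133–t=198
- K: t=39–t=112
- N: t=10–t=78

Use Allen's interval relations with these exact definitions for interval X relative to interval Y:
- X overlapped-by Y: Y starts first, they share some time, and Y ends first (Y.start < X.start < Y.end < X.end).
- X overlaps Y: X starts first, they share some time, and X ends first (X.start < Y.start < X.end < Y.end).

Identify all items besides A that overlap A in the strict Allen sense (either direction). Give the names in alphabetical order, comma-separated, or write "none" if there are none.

Target A = [t=133, t=198].
B [t=119, t=205] → contains → no.
C [t=164, t=198] → finishes → no.
G [t=108, t=164] → overlaps → yes.
K [t=39, t=112] → before → no.
N [t=10, t=78] → before → no.
Result: G.

G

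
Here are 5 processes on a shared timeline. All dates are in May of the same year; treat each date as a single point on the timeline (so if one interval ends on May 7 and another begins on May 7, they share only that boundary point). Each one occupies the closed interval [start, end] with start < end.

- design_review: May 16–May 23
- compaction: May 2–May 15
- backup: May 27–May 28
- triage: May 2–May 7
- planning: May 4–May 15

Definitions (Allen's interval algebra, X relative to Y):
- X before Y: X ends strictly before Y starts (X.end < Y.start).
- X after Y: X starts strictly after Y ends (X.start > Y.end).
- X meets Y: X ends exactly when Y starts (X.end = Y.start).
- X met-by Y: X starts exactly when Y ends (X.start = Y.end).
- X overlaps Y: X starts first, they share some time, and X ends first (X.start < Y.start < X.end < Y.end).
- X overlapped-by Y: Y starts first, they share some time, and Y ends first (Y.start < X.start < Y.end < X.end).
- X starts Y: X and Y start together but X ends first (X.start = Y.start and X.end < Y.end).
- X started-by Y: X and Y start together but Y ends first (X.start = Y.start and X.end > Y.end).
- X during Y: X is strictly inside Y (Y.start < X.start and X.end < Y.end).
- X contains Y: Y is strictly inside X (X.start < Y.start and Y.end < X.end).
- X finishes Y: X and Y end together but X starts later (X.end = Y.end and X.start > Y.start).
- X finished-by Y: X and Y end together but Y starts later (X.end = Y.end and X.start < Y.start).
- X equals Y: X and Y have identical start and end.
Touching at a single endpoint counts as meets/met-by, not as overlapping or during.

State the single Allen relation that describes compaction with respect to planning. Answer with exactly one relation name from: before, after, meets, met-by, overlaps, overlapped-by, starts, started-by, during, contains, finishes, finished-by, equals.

compaction = [May 2, May 15]; planning = [May 4, May 15].
Compare endpoints: compaction.start < planning.start, compaction.start < planning.end, compaction.end > planning.start, compaction.end = planning.end.
That pattern is 'finished-by'.

finished-by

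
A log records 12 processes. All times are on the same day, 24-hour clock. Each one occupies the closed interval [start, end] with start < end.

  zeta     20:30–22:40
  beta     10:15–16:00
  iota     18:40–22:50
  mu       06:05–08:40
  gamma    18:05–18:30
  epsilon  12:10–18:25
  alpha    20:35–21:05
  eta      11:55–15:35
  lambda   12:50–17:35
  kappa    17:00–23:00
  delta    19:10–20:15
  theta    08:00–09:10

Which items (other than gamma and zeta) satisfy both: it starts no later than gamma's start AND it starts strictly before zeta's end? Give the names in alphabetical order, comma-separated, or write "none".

Conditions: its start is no later than gamma's start (X.start <= 18:05) AND its start is strictly before zeta's end (X.start < 22:40).
alpha: start 20:35 <= 18:05? ✗; start 20:35 < 22:40? ✓ → no.
beta: start 10:15 <= 18:05? ✓; start 10:15 < 22:40? ✓ → yes.
delta: start 19:10 <= 18:05? ✗; start 19:10 < 22:40? ✓ → no.
epsilon: start 12:10 <= 18:05? ✓; start 12:10 < 22:40? ✓ → yes.
eta: start 11:55 <= 18:05? ✓; start 11:55 < 22:40? ✓ → yes.
iota: start 18:40 <= 18:05? ✗; start 18:40 < 22:40? ✓ → no.
kappa: start 17:00 <= 18:05? ✓; start 17:00 < 22:40? ✓ → yes.
lambda: start 12:50 <= 18:05? ✓; start 12:50 < 22:40? ✓ → yes.
mu: start 06:05 <= 18:05? ✓; start 06:05 < 22:40? ✓ → yes.
theta: start 08:00 <= 18:05? ✓; start 08:00 < 22:40? ✓ → yes.
Result: beta, epsilon, eta, kappa, lambda, mu, theta.

beta, epsilon, eta, kappa, lambda, mu, theta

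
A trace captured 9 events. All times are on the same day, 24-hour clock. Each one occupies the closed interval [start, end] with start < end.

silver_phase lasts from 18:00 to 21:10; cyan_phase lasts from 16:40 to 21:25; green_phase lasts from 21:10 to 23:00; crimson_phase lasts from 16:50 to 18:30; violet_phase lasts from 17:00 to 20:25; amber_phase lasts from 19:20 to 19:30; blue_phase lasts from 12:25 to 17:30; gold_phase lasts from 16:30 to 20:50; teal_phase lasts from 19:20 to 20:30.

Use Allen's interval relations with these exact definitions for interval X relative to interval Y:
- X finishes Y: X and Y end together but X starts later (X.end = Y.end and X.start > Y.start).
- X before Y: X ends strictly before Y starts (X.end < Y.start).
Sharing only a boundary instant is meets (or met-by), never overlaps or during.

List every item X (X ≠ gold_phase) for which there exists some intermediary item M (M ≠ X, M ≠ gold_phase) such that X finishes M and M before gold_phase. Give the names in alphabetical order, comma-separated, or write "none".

Target gold_phase = [16:30, 20:50].
Intermediaries M with M before gold_phase: none.
Union: none.

none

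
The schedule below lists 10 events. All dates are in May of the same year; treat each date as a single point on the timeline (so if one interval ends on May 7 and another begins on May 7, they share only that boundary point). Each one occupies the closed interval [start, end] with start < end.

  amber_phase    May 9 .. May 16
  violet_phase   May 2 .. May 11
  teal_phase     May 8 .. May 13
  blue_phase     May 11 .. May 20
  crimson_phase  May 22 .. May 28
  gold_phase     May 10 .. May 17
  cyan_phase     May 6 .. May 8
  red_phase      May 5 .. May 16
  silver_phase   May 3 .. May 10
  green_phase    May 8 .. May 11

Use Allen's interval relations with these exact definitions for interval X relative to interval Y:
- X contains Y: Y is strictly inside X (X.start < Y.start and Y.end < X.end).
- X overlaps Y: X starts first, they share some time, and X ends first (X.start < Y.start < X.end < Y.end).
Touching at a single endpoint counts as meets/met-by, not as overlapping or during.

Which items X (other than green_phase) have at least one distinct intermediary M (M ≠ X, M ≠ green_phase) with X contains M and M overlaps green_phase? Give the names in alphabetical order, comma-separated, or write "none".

violet_phase

Target green_phase = [May 8, May 11].
Intermediaries M with M overlaps green_phase: silver_phase.
Via silver_phase — items with X contains silver_phase: violet_phase.
Union: violet_phase.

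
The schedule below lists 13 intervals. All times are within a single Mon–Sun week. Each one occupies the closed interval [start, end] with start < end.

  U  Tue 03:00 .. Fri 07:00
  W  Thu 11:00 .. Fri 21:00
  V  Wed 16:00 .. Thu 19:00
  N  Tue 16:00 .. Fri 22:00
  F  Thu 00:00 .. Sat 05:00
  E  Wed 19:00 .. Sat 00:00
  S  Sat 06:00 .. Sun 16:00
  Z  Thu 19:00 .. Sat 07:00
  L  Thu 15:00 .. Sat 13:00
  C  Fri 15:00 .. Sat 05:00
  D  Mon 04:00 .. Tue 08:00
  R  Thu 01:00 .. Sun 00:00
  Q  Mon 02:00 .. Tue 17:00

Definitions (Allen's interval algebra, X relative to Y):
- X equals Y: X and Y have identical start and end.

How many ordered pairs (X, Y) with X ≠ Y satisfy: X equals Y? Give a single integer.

Checking all 156 ordered pairs for relation 'equals'; matching pairs in alphabetical order:
No pair satisfies it.
Count: 0.

0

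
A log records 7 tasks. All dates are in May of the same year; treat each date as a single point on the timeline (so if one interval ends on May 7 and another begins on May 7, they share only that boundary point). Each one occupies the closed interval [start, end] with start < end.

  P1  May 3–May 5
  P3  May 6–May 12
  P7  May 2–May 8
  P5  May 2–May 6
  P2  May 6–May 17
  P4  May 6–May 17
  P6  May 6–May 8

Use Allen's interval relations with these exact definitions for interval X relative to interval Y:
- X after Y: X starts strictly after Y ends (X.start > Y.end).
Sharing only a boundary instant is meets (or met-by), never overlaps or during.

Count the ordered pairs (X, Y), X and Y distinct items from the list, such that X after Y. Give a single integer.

Checking all 42 ordered pairs for relation 'after'; matching pairs in alphabetical order:
(P2, P1): P2 after P1 ✓
(P3, P1): P3 after P1 ✓
(P4, P1): P4 after P1 ✓
(P6, P1): P6 after P1 ✓
Count: 4.

4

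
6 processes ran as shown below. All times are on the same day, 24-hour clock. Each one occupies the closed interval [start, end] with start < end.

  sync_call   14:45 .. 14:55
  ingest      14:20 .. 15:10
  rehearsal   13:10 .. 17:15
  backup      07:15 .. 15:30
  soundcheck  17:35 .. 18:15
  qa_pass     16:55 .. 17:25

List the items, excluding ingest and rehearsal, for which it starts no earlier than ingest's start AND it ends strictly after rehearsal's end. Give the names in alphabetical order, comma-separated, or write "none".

Conditions: its start is no earlier than ingest's start (X.start >= 14:20) AND its end is strictly after rehearsal's end (X.end > 17:15).
backup: start 07:15 >= 14:20? ✗; end 15:30 > 17:15? ✗ → no.
qa_pass: start 16:55 >= 14:20? ✓; end 17:25 > 17:15? ✓ → yes.
soundcheck: start 17:35 >= 14:20? ✓; end 18:15 > 17:15? ✓ → yes.
sync_call: start 14:45 >= 14:20? ✓; end 14:55 > 17:15? ✗ → no.
Result: qa_pass, soundcheck.

qa_pass, soundcheck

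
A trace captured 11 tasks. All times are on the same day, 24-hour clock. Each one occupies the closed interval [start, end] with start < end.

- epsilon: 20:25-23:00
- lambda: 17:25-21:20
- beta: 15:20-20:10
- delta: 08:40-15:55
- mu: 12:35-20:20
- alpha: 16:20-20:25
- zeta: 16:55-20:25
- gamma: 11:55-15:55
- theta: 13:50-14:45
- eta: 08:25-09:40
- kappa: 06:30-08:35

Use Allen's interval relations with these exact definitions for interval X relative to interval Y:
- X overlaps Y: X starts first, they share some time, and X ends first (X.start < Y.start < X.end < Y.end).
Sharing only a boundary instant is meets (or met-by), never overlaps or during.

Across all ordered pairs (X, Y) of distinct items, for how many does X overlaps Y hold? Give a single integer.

Checking all 110 ordered pairs for relation 'overlaps'; matching pairs in alphabetical order:
(alpha, lambda): alpha overlaps lambda ✓
(beta, alpha): beta overlaps alpha ✓
(beta, lambda): beta overlaps lambda ✓
(beta, zeta): beta overlaps zeta ✓
(delta, beta): delta overlaps beta ✓
(delta, mu): delta overlaps mu ✓
(eta, delta): eta overlaps delta ✓
(gamma, beta): gamma overlaps beta ✓
(gamma, mu): gamma overlaps mu ✓
(kappa, eta): kappa overlaps eta ✓
(lambda, epsilon): lambda overlaps epsilon ✓
(mu, alpha): mu overlaps alpha ✓
(mu, lambda): mu overlaps lambda ✓
(mu, zeta): mu overlaps zeta ✓
(zeta, lambda): zeta overlaps lambda ✓
Count: 15.

15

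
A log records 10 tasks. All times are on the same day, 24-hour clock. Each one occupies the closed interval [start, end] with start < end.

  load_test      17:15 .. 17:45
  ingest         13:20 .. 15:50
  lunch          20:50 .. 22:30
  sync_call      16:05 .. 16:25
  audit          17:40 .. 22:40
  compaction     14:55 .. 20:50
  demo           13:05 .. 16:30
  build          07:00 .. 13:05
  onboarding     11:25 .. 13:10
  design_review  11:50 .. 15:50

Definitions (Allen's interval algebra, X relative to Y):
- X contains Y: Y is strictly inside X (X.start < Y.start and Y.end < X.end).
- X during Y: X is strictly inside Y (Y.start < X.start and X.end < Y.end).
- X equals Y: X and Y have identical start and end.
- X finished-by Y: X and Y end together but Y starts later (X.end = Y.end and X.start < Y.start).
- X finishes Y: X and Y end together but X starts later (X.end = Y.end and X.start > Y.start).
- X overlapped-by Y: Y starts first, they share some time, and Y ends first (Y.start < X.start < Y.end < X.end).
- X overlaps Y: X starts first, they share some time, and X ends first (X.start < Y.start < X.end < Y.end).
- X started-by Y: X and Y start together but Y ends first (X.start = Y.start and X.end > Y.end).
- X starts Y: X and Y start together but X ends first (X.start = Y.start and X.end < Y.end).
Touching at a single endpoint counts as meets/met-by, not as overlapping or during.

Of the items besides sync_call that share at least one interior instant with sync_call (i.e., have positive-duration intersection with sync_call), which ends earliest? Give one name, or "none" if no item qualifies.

demo

Target sync_call = [16:05, 16:25].
audit [17:40, 22:40] → after → excluded.
build [07:00, 13:05] → before → excluded.
compaction [14:55, 20:50] → contains → candidate.
demo [13:05, 16:30] → contains → candidate.
design_review [11:50, 15:50] → before → excluded.
ingest [13:20, 15:50] → before → excluded.
load_test [17:15, 17:45] → after → excluded.
lunch [20:50, 22:30] → after → excluded.
onboarding [11:25, 13:10] → before → excluded.
Among candidates, earliest end is 16:30 → demo.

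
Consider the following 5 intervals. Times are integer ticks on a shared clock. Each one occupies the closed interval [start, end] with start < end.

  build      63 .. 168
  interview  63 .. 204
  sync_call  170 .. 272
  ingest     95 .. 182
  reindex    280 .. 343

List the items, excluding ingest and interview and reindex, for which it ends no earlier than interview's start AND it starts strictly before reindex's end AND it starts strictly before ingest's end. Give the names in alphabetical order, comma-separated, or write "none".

Conditions: its end is no earlier than interview's start (X.end >= 63) AND its start is strictly before reindex's end (X.start < 343) AND its start is strictly before ingest's end (X.start < 182).
build: end 168 >= 63? ✓; start 63 < 343? ✓; start 63 < 182? ✓ → yes.
sync_call: end 272 >= 63? ✓; start 170 < 343? ✓; start 170 < 182? ✓ → yes.
Result: build, sync_call.

build, sync_call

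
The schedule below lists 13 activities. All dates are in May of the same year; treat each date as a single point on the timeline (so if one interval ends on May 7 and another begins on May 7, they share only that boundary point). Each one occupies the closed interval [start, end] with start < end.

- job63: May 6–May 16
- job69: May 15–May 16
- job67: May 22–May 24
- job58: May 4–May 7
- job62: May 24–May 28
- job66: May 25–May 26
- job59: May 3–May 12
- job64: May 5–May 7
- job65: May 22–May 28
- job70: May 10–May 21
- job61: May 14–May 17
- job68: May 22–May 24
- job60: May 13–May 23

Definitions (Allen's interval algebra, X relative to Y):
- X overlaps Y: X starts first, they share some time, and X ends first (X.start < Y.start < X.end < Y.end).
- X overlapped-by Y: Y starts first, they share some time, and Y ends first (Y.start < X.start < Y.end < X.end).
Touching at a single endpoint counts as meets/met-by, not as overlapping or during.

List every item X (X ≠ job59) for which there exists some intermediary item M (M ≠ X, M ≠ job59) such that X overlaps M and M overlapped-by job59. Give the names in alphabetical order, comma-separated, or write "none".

Target job59 = [May 3, May 12].
Intermediaries M with M overlapped-by job59: job63, job70.
Via job63 — items with X overlaps job63: job58, job64.
Via job70 — items with X overlaps job70: job63.
Union: job58, job63, job64.

job58, job63, job64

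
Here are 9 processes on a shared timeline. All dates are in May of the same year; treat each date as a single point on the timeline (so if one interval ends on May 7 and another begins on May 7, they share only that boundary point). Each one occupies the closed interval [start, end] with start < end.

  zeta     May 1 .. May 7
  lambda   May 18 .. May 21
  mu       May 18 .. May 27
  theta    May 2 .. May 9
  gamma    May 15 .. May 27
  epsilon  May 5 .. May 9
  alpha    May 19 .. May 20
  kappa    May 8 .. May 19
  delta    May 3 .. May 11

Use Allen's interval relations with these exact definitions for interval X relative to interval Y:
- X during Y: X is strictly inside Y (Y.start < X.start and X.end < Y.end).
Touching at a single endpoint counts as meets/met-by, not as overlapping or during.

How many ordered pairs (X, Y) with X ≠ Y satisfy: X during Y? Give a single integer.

5

Checking all 72 ordered pairs for relation 'during'; matching pairs in alphabetical order:
(alpha, gamma): alpha during gamma ✓
(alpha, lambda): alpha during lambda ✓
(alpha, mu): alpha during mu ✓
(epsilon, delta): epsilon during delta ✓
(lambda, gamma): lambda during gamma ✓
Count: 5.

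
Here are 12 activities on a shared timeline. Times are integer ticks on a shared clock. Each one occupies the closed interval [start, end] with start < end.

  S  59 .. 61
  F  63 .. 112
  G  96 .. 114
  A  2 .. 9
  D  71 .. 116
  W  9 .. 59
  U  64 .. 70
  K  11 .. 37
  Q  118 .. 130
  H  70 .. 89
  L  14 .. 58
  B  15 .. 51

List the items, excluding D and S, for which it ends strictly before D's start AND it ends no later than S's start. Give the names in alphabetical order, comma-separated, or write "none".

Conditions: its end is strictly before D's start (X.end < 71) AND its end is no later than S's start (X.end <= 59).
A: end 9 < 71? ✓; end 9 <= 59? ✓ → yes.
B: end 51 < 71? ✓; end 51 <= 59? ✓ → yes.
F: end 112 < 71? ✗; end 112 <= 59? ✗ → no.
G: end 114 < 71? ✗; end 114 <= 59? ✗ → no.
H: end 89 < 71? ✗; end 89 <= 59? ✗ → no.
K: end 37 < 71? ✓; end 37 <= 59? ✓ → yes.
L: end 58 < 71? ✓; end 58 <= 59? ✓ → yes.
Q: end 130 < 71? ✗; end 130 <= 59? ✗ → no.
U: end 70 < 71? ✓; end 70 <= 59? ✗ → no.
W: end 59 < 71? ✓; end 59 <= 59? ✓ → yes.
Result: A, B, K, L, W.

A, B, K, L, W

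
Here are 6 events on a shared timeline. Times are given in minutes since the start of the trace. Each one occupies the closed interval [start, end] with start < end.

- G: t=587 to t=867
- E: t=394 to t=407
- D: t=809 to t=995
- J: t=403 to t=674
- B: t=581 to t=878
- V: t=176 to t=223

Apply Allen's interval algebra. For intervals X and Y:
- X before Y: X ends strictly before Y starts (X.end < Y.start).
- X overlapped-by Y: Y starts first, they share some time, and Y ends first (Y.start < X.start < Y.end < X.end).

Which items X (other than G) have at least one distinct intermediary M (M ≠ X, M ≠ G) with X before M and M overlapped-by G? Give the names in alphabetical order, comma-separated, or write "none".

Target G = [t=587, t=867].
Intermediaries M with M overlapped-by G: D.
Via D — items with X before D: E, J, V.
Union: E, J, V.

E, J, V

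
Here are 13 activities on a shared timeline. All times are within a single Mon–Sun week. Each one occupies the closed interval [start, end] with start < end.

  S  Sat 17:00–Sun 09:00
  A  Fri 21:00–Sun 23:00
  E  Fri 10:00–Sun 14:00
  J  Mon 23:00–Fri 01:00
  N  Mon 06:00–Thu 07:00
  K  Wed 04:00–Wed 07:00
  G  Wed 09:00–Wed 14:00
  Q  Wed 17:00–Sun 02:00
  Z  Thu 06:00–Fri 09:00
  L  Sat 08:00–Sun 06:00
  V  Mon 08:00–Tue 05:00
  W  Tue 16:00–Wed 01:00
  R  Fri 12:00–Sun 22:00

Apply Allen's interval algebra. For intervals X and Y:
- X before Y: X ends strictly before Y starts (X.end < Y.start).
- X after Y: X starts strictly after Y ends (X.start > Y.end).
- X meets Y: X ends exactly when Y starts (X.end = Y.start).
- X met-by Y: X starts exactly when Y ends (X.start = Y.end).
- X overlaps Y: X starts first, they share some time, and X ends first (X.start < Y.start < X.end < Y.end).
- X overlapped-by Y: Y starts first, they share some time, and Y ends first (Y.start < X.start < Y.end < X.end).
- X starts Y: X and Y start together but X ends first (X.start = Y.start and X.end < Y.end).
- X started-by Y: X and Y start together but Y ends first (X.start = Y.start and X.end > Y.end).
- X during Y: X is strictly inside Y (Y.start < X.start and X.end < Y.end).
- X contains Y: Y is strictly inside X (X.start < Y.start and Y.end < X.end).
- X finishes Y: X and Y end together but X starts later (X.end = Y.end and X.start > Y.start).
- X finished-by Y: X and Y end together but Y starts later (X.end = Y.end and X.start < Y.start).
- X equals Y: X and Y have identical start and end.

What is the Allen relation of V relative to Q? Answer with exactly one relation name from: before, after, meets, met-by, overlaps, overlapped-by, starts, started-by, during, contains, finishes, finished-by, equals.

V = [Mon 08:00, Tue 05:00]; Q = [Wed 17:00, Sun 02:00].
Compare endpoints: V.start < Q.start, V.start < Q.end, V.end < Q.start, V.end < Q.end.
That pattern is 'before'.

before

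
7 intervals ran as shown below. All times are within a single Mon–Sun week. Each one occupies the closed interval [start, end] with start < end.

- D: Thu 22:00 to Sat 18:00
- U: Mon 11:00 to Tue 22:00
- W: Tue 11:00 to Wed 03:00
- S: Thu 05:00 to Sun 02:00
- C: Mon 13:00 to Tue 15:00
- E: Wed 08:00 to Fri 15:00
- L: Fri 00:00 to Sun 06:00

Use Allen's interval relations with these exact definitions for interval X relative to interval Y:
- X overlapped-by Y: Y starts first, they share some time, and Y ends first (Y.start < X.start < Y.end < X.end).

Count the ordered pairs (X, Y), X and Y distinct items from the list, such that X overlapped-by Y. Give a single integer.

Checking all 42 ordered pairs for relation 'overlapped-by'; matching pairs in alphabetical order:
(D, E): D overlapped-by E ✓
(L, D): L overlapped-by D ✓
(L, E): L overlapped-by E ✓
(L, S): L overlapped-by S ✓
(S, E): S overlapped-by E ✓
(W, C): W overlapped-by C ✓
(W, U): W overlapped-by U ✓
Count: 7.

7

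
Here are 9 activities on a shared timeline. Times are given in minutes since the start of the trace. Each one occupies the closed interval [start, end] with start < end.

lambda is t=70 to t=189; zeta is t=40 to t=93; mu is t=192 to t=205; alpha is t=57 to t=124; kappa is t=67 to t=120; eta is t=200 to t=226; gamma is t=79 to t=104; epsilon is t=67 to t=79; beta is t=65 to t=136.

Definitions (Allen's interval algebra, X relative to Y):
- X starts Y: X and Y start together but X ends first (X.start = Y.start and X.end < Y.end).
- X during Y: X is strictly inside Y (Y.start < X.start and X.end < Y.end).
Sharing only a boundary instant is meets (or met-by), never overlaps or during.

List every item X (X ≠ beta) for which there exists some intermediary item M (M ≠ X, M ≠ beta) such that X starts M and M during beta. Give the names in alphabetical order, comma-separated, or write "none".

Target beta = [t=65, t=136].
Intermediaries M with M during beta: epsilon, gamma, kappa.
Via epsilon — items with X starts epsilon: none.
Via gamma — items with X starts gamma: none.
Via kappa — items with X starts kappa: epsilon.
Union: epsilon.

epsilon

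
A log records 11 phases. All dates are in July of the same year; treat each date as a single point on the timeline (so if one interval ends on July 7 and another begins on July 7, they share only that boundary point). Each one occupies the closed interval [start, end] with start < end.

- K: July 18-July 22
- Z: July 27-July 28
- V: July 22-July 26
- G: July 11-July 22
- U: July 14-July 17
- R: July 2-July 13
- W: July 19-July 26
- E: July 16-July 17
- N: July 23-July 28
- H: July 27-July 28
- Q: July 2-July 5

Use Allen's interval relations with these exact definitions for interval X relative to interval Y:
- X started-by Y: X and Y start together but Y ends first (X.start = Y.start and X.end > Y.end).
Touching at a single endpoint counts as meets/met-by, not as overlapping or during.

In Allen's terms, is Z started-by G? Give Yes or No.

No

Z = [July 27, July 28], G = [July 11, July 22].
Actual relation of Z to G: after.
Asked whether 'started-by' holds → No.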